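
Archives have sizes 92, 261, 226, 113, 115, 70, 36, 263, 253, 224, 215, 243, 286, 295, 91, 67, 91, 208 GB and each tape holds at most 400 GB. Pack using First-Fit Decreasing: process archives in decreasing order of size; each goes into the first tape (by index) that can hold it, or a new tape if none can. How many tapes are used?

10

Sorted descending: 295, 286, 263, 261, 253, 243, 226, 224, 215, 208, 115, 113, 92, 91, 91, 70, 67, 36.
tape 1: place 295 GB, 105 GB left
tape 2: place 286 GB, 114 GB left
tape 3: place 263 GB, 137 GB left
tape 4: place 261 GB, 139 GB left
tape 5: place 253 GB, 147 GB left
tape 6: place 243 GB, 157 GB left
tape 7: place 226 GB, 174 GB left
tape 8: place 224 GB, 176 GB left
tape 9: place 215 GB, 185 GB left
tape 10: place 208 GB, 192 GB left
tape 3: place 115 GB, 22 GB left
tape 2: place 113 GB, 1 GB left
tape 1: place 92 GB, 13 GB left
tape 4: place 91 GB, 48 GB left
tape 5: place 91 GB, 56 GB left
tape 6: place 70 GB, 87 GB left
tape 6: place 67 GB, 20 GB left
tape 4: place 36 GB, 12 GB left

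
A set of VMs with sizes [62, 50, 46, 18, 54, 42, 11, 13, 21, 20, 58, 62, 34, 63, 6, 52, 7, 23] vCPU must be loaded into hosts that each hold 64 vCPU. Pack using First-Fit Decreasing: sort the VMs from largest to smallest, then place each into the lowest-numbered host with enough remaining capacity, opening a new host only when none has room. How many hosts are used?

11

Sorted descending: 63, 62, 62, 58, 54, 52, 50, 46, 42, 34, 23, 21, 20, 18, 13, 11, 7, 6.
host 1: place 63 vCPU, 1 vCPU left
host 2: place 62 vCPU, 2 vCPU left
host 3: place 62 vCPU, 2 vCPU left
host 4: place 58 vCPU, 6 vCPU left
host 5: place 54 vCPU, 10 vCPU left
host 6: place 52 vCPU, 12 vCPU left
host 7: place 50 vCPU, 14 vCPU left
host 8: place 46 vCPU, 18 vCPU left
host 9: place 42 vCPU, 22 vCPU left
host 10: place 34 vCPU, 30 vCPU left
host 10: place 23 vCPU, 7 vCPU left
host 9: place 21 vCPU, 1 vCPU left
host 11: place 20 vCPU, 44 vCPU left
host 8: place 18 vCPU, 0 vCPU left
host 7: place 13 vCPU, 1 vCPU left
host 6: place 11 vCPU, 1 vCPU left
host 5: place 7 vCPU, 3 vCPU left
host 4: place 6 vCPU, 0 vCPU left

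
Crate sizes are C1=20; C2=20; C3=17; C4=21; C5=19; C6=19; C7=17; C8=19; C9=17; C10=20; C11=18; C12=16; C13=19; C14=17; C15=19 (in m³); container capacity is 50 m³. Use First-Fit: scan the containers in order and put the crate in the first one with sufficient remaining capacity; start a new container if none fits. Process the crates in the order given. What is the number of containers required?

8 containers

C1 (20 m³) → container 1 (remaining 30 m³)
C2 (20 m³) → container 1 (remaining 10 m³)
C3 (17 m³) → container 2 (remaining 33 m³)
C4 (21 m³) → container 2 (remaining 12 m³)
C5 (19 m³) → container 3 (remaining 31 m³)
C6 (19 m³) → container 3 (remaining 12 m³)
C7 (17 m³) → container 4 (remaining 33 m³)
C8 (19 m³) → container 4 (remaining 14 m³)
C9 (17 m³) → container 5 (remaining 33 m³)
C10 (20 m³) → container 5 (remaining 13 m³)
C11 (18 m³) → container 6 (remaining 32 m³)
C12 (16 m³) → container 6 (remaining 16 m³)
C13 (19 m³) → container 7 (remaining 31 m³)
C14 (17 m³) → container 7 (remaining 14 m³)
C15 (19 m³) → container 8 (remaining 31 m³)
Final containers: [20,20] [17,21] [19,19] [17,19] [17,20] [18,16] [19,17] [19].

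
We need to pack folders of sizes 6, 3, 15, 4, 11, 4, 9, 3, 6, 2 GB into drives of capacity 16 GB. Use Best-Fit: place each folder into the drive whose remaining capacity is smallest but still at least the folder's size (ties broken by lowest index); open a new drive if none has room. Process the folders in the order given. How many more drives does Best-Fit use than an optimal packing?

1

Best-Fit: [6,3,4,3] [15] [11,4] [9,6] [2] → 5 drives.
Total size 63 GB; any packing needs at least ⌈63/16⌉ = 4 drives.
An optimal packing achieves that bound: [15] [11,3,2] [9,4,3] [6,6,4] → 4 drives.
Excess: 5 − 4 = 1.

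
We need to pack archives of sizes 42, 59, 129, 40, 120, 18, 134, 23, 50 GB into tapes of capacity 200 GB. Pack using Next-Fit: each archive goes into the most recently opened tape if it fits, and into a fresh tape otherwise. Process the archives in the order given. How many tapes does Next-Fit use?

5

Put 42 GB in tape 1; 158 GB remain.
Put 59 GB in tape 1; 99 GB remain.
Put 129 GB in tape 2; 71 GB remain.
Put 40 GB in tape 2; 31 GB remain.
Put 120 GB in tape 3; 80 GB remain.
Put 18 GB in tape 3; 62 GB remain.
Put 134 GB in tape 4; 66 GB remain.
Put 23 GB in tape 4; 43 GB remain.
Put 50 GB in tape 5; 150 GB remain.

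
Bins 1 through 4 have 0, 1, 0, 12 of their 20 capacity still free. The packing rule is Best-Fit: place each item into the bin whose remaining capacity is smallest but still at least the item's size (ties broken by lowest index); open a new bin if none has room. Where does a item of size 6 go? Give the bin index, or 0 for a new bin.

4

Bins with room: bin 4 (12).
Tightest fit is bin 4 with 12 free.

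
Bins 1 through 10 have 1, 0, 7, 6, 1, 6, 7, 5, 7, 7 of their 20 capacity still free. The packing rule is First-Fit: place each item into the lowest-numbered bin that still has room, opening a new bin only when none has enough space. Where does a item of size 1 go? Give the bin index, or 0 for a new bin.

1

Bins with room: bin 1 (1), bin 3 (7), bin 4 (6), bin 5 (1), bin 6 (6), bin 7 (7), bin 8 (5), bin 9 (7), bin 10 (7).
The first with room is bin 1.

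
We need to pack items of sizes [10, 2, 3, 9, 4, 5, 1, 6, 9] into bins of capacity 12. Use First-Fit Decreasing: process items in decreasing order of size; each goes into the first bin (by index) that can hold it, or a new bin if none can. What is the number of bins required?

Sorted descending: 10, 9, 9, 6, 5, 4, 3, 2, 1.
10 → bin 1 (remaining 2)
9 → bin 2 (remaining 3)
9 → bin 3 (remaining 3)
6 → bin 4 (remaining 6)
5 → bin 4 (remaining 1)
4 → bin 5 (remaining 8)
3 → bin 2 (remaining 0)
2 → bin 1 (remaining 0)
1 → bin 3 (remaining 2)

5 bins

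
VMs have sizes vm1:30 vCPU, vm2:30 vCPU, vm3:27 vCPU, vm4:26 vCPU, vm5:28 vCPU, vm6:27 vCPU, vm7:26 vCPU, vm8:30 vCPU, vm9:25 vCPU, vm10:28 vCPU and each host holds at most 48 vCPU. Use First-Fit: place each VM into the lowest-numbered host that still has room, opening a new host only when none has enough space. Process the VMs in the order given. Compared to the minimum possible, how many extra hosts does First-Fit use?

First-Fit: [30] [30] [27] [26] [28] [27] [26] [30] [25] [28] → 10 hosts.
10 VMs exceed 24 vCPU (half the capacity), and no two of those can share a host, so at least 10 hosts are needed.
So 10 is already optimal.

0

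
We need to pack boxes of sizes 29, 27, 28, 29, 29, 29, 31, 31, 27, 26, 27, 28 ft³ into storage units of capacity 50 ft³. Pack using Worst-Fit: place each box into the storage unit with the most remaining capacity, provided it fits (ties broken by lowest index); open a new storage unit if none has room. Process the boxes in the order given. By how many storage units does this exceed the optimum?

Worst-Fit: [29] [27] [28] [29] [29] [29] [31] [31] [27] [26] [27] [28] → 12 storage units.
12 boxes exceed 25 ft³ (half the capacity), and no two of those can share a storage unit, so at least 12 storage units are needed.
So 12 is already optimal.

0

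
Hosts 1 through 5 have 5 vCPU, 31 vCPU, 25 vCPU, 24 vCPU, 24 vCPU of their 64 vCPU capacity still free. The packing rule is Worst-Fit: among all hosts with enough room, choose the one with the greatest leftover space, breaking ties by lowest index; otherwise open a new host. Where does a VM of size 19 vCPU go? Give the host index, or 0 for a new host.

2

Hosts with room: host 2 (31 vCPU), host 3 (25 vCPU), host 4 (24 vCPU), host 5 (24 vCPU).
Most room is host 2 with 31 vCPU free.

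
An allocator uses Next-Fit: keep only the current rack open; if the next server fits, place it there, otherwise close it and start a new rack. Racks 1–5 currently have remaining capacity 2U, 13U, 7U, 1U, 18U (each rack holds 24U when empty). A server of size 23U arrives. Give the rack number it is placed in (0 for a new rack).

0

Next-Fit only looks at rack 5, which has 18U free.
23U does not fit, so a new rack is opened.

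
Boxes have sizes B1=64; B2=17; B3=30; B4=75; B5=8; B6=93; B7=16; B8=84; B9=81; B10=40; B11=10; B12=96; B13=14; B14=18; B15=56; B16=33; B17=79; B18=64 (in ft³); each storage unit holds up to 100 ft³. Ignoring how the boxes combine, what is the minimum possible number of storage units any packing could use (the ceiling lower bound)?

9

Total size = 64 + 17 + 30 + 75 + 8 + 93 + 16 + 84 + 81 + 40 + 10 + 96 + 14 + 18 + 56 + 33 + 79 + 64 = 878 ft³.
⌈878 / 100⌉ = 9.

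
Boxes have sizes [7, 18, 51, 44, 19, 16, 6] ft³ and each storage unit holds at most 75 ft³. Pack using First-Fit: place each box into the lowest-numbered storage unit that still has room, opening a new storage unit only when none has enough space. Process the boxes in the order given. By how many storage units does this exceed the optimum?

First-Fit: [7,18,44,6] [51,19] [16] → 3 storage units.
Total size 161 ft³; any packing needs at least ⌈161/75⌉ = 3 storage units.
So 3 is already optimal.

0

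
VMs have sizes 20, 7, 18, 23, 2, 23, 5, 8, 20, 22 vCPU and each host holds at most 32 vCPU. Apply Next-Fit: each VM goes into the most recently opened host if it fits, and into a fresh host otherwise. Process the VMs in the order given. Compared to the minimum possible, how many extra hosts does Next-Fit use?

0

Next-Fit: [20,7] [18] [23,2] [23,5] [8,20] [22] → 6 hosts.
6 VMs exceed 16 vCPU (half the capacity), and no two of those can share a host, so at least 6 hosts are needed.
So 6 is already optimal.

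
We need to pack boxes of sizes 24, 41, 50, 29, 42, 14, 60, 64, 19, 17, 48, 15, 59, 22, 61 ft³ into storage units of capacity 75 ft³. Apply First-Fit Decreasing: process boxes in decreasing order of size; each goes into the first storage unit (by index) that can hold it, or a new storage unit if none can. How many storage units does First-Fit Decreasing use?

Sorted descending: 64, 61, 60, 59, 50, 48, 42, 41, 29, 24, 22, 19, 17, 15, 14.
storage unit 1: place 64 ft³, 11 ft³ left
storage unit 2: place 61 ft³, 14 ft³ left
storage unit 3: place 60 ft³, 15 ft³ left
storage unit 4: place 59 ft³, 16 ft³ left
storage unit 5: place 50 ft³, 25 ft³ left
storage unit 6: place 48 ft³, 27 ft³ left
storage unit 7: place 42 ft³, 33 ft³ left
storage unit 8: place 41 ft³, 34 ft³ left
storage unit 7: place 29 ft³, 4 ft³ left
storage unit 5: place 24 ft³, 1 ft³ left
storage unit 6: place 22 ft³, 5 ft³ left
storage unit 8: place 19 ft³, 15 ft³ left
storage unit 9: place 17 ft³, 58 ft³ left
storage unit 3: place 15 ft³, 0 ft³ left
storage unit 2: place 14 ft³, 0 ft³ left

9 storage units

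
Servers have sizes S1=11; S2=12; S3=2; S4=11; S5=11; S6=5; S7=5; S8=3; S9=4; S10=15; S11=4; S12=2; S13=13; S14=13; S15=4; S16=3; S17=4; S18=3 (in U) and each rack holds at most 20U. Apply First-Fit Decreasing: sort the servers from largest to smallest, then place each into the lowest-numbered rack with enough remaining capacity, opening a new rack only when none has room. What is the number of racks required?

7

Sorted descending: 15, 13, 13, 12, 11, 11, 11, 5, 5, 4, 4, 4, 4, 3, 3, 3, 2, 2.
15U → rack 1 (remaining 5U)
13U → rack 2 (remaining 7U)
13U → rack 3 (remaining 7U)
12U → rack 4 (remaining 8U)
11U → rack 5 (remaining 9U)
11U → rack 6 (remaining 9U)
11U → rack 7 (remaining 9U)
5U → rack 1 (remaining 0U)
5U → rack 2 (remaining 2U)
4U → rack 3 (remaining 3U)
4U → rack 4 (remaining 4U)
4U → rack 4 (remaining 0U)
4U → rack 5 (remaining 5U)
3U → rack 3 (remaining 0U)
3U → rack 5 (remaining 2U)
3U → rack 6 (remaining 6U)
2U → rack 2 (remaining 0U)
2U → rack 5 (remaining 0U)
Final racks: [15,5] [13,5,2] [13,4,3] [12,4,4] [11,4,3,2] [11,3] [11].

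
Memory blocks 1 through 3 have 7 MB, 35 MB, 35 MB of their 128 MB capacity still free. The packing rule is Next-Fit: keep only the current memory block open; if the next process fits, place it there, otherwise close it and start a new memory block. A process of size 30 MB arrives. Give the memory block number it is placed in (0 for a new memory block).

3

Next-Fit only looks at memory block 3, which has 35 MB free.
30 MB fits there.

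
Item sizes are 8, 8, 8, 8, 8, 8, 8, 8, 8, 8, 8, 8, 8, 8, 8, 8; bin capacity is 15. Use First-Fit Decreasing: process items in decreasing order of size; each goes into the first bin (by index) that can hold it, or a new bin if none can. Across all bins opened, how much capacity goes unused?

112

Sorted descending: 8, 8, 8, 8, 8, 8, 8, 8, 8, 8, 8, 8, 8, 8, 8, 8.
8 → bin 1 (remaining 7)
8 → bin 2 (remaining 7)
8 → bin 3 (remaining 7)
8 → bin 4 (remaining 7)
8 → bin 5 (remaining 7)
8 → bin 6 (remaining 7)
8 → bin 7 (remaining 7)
8 → bin 8 (remaining 7)
8 → bin 9 (remaining 7)
8 → bin 10 (remaining 7)
8 → bin 11 (remaining 7)
8 → bin 12 (remaining 7)
8 → bin 13 (remaining 7)
8 → bin 14 (remaining 7)
8 → bin 15 (remaining 7)
8 → bin 16 (remaining 7)
16 bins × 15 = 240; used 128; unused 112.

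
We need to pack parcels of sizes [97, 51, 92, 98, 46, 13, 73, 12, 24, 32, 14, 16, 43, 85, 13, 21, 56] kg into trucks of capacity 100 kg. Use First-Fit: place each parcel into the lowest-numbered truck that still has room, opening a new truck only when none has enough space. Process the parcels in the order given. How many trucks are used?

97 kg → truck 1 (remaining 3 kg)
51 kg → truck 2 (remaining 49 kg)
92 kg → truck 3 (remaining 8 kg)
98 kg → truck 4 (remaining 2 kg)
46 kg → truck 2 (remaining 3 kg)
13 kg → truck 5 (remaining 87 kg)
73 kg → truck 5 (remaining 14 kg)
12 kg → truck 5 (remaining 2 kg)
24 kg → truck 6 (remaining 76 kg)
32 kg → truck 6 (remaining 44 kg)
14 kg → truck 6 (remaining 30 kg)
16 kg → truck 6 (remaining 14 kg)
43 kg → truck 7 (remaining 57 kg)
85 kg → truck 8 (remaining 15 kg)
13 kg → truck 6 (remaining 1 kg)
21 kg → truck 7 (remaining 36 kg)
56 kg → truck 9 (remaining 44 kg)

9 trucks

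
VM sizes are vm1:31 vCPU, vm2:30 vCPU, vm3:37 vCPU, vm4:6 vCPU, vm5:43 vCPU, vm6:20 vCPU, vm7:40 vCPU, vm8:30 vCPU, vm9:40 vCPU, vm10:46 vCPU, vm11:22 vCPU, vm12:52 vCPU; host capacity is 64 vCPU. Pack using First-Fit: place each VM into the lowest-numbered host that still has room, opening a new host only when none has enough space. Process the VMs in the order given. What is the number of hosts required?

8

host 1: place vm1 (31 vCPU), 33 vCPU left
host 1: place vm2 (30 vCPU), 3 vCPU left
host 2: place vm3 (37 vCPU), 27 vCPU left
host 2: place vm4 (6 vCPU), 21 vCPU left
host 3: place vm5 (43 vCPU), 21 vCPU left
host 2: place vm6 (20 vCPU), 1 vCPU left
host 4: place vm7 (40 vCPU), 24 vCPU left
host 5: place vm8 (30 vCPU), 34 vCPU left
host 6: place vm9 (40 vCPU), 24 vCPU left
host 7: place vm10 (46 vCPU), 18 vCPU left
host 4: place vm11 (22 vCPU), 2 vCPU left
host 8: place vm12 (52 vCPU), 12 vCPU left
Final hosts: [31,30] [37,6,20] [43] [40,22] [30] [40] [46] [52].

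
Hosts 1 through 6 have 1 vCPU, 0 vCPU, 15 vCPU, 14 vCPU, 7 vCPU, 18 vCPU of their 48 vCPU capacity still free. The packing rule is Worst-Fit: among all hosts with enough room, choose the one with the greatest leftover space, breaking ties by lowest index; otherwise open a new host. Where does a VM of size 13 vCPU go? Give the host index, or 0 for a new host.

6

Hosts with room: host 3 (15 vCPU), host 4 (14 vCPU), host 6 (18 vCPU).
Most room is host 6 with 18 vCPU free.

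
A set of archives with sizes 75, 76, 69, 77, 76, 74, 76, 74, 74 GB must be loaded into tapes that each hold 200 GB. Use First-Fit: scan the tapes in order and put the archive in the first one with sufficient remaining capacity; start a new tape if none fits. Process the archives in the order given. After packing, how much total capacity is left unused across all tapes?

329

75 GB → tape 1 (remaining 125 GB)
76 GB → tape 1 (remaining 49 GB)
69 GB → tape 2 (remaining 131 GB)
77 GB → tape 2 (remaining 54 GB)
76 GB → tape 3 (remaining 124 GB)
74 GB → tape 3 (remaining 50 GB)
76 GB → tape 4 (remaining 124 GB)
74 GB → tape 4 (remaining 50 GB)
74 GB → tape 5 (remaining 126 GB)
5 tapes × 200 GB = 1000 GB; used 671 GB; unused 329 GB.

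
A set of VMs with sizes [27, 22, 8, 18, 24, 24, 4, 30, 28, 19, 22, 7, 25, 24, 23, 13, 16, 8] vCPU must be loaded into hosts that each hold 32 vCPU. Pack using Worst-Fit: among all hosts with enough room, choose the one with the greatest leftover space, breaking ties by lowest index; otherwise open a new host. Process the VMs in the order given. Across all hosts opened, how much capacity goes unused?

Put 27 vCPU in host 1; 5 vCPU remain.
Put 22 vCPU in host 2; 10 vCPU remain.
Put 8 vCPU in host 2; 2 vCPU remain.
Put 18 vCPU in host 3; 14 vCPU remain.
Put 24 vCPU in host 4; 8 vCPU remain.
Put 24 vCPU in host 5; 8 vCPU remain.
Put 4 vCPU in host 3; 10 vCPU remain.
Put 30 vCPU in host 6; 2 vCPU remain.
Put 28 vCPU in host 7; 4 vCPU remain.
Put 19 vCPU in host 8; 13 vCPU remain.
Put 22 vCPU in host 9; 10 vCPU remain.
Put 7 vCPU in host 8; 6 vCPU remain.
Put 25 vCPU in host 10; 7 vCPU remain.
Put 24 vCPU in host 11; 8 vCPU remain.
Put 23 vCPU in host 12; 9 vCPU remain.
Put 13 vCPU in host 13; 19 vCPU remain.
Put 16 vCPU in host 13; 3 vCPU remain.
Put 8 vCPU in host 3; 2 vCPU remain.
13 hosts × 32 vCPU = 416 vCPU; used 342 vCPU; unused 74 vCPU.

74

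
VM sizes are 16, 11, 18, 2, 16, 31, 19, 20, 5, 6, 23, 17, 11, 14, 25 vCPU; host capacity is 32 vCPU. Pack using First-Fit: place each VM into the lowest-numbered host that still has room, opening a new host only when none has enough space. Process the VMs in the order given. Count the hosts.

9

host 1: place 16 vCPU, 16 vCPU left
host 1: place 11 vCPU, 5 vCPU left
host 2: place 18 vCPU, 14 vCPU left
host 1: place 2 vCPU, 3 vCPU left
host 3: place 16 vCPU, 16 vCPU left
host 4: place 31 vCPU, 1 vCPU left
host 5: place 19 vCPU, 13 vCPU left
host 6: place 20 vCPU, 12 vCPU left
host 2: place 5 vCPU, 9 vCPU left
host 2: place 6 vCPU, 3 vCPU left
host 7: place 23 vCPU, 9 vCPU left
host 8: place 17 vCPU, 15 vCPU left
host 3: place 11 vCPU, 5 vCPU left
host 8: place 14 vCPU, 1 vCPU left
host 9: place 25 vCPU, 7 vCPU left
Final hosts: [16,11,2] [18,5,6] [16,11] [31] [19] [20] [23] [17,14] [25].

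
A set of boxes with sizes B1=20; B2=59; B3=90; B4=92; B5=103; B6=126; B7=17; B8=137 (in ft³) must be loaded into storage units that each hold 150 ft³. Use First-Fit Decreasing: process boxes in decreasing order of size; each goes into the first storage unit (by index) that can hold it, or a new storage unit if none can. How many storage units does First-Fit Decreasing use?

5

Sorted descending: 137, 126, 103, 92, 90, 59, 20, 17.
Put 137 ft³ in storage unit 1; 13 ft³ remain.
Put 126 ft³ in storage unit 2; 24 ft³ remain.
Put 103 ft³ in storage unit 3; 47 ft³ remain.
Put 92 ft³ in storage unit 4; 58 ft³ remain.
Put 90 ft³ in storage unit 5; 60 ft³ remain.
Put 59 ft³ in storage unit 5; 1 ft³ remain.
Put 20 ft³ in storage unit 2; 4 ft³ remain.
Put 17 ft³ in storage unit 3; 30 ft³ remain.
Final storage units: [137] [126,20] [103,17] [92] [90,59].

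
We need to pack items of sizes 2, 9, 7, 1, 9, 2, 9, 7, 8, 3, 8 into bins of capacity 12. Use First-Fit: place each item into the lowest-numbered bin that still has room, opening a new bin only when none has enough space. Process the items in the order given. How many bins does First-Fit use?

2 → bin 1 (remaining 10)
9 → bin 1 (remaining 1)
7 → bin 2 (remaining 5)
1 → bin 1 (remaining 0)
9 → bin 3 (remaining 3)
2 → bin 2 (remaining 3)
9 → bin 4 (remaining 3)
7 → bin 5 (remaining 5)
8 → bin 6 (remaining 4)
3 → bin 2 (remaining 0)
8 → bin 7 (remaining 4)

7 bins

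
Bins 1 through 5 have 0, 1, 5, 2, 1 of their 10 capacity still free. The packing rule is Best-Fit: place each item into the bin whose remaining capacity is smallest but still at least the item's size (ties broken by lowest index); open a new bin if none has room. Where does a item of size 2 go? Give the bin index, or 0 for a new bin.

4

Bins with room: bin 3 (5), bin 4 (2).
Tightest fit is bin 4 with 2 free.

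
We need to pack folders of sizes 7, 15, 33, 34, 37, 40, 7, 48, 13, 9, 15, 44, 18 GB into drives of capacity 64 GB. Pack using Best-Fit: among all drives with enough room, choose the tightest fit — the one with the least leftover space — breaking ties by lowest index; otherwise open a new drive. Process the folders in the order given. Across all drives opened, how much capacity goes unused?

7 GB → drive 1 (remaining 57 GB)
15 GB → drive 1 (remaining 42 GB)
33 GB → drive 1 (remaining 9 GB)
34 GB → drive 2 (remaining 30 GB)
37 GB → drive 3 (remaining 27 GB)
40 GB → drive 4 (remaining 24 GB)
7 GB → drive 1 (remaining 2 GB)
48 GB → drive 5 (remaining 16 GB)
13 GB → drive 5 (remaining 3 GB)
9 GB → drive 4 (remaining 15 GB)
15 GB → drive 4 (remaining 0 GB)
44 GB → drive 6 (remaining 20 GB)
18 GB → drive 6 (remaining 2 GB)
6 drives × 64 GB = 384 GB; used 320 GB; unused 64 GB.

64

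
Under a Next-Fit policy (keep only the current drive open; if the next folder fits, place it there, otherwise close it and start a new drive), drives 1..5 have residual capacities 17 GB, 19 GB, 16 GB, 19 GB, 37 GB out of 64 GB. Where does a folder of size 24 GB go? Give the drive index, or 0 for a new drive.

Next-Fit only looks at drive 5, which has 37 GB free.
24 GB fits there.

5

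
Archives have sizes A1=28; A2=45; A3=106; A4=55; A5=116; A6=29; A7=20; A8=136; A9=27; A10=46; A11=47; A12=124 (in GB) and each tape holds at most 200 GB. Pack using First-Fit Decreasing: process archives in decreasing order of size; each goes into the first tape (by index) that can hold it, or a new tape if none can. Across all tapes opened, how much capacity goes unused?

21

Sorted descending: 136, 124, 116, 106, 55, 47, 46, 45, 29, 28, 27, 20.
136 GB → tape 1 (remaining 64 GB)
124 GB → tape 2 (remaining 76 GB)
116 GB → tape 3 (remaining 84 GB)
106 GB → tape 4 (remaining 94 GB)
55 GB → tape 1 (remaining 9 GB)
47 GB → tape 2 (remaining 29 GB)
46 GB → tape 3 (remaining 38 GB)
45 GB → tape 4 (remaining 49 GB)
29 GB → tape 2 (remaining 0 GB)
28 GB → tape 3 (remaining 10 GB)
27 GB → tape 4 (remaining 22 GB)
20 GB → tape 4 (remaining 2 GB)
4 tapes × 200 GB = 800 GB; used 779 GB; unused 21 GB.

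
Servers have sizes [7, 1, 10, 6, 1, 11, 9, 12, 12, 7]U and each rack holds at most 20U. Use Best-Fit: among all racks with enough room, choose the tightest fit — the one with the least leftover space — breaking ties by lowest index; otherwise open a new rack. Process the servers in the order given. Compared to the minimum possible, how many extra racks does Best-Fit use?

1

Best-Fit: [7,1,10,1] [6,11] [9] [12,7] [12] → 5 racks.
Total size 76U; any packing needs at least ⌈76/20⌉ = 4 racks.
An optimal packing achieves that bound: [12,7,1] [12,7,1] [11,9] [10,6] → 4 racks.
Excess: 5 − 4 = 1.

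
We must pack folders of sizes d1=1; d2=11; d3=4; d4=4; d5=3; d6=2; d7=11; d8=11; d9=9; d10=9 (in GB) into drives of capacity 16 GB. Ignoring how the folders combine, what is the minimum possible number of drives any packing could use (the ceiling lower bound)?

5

Total size = 1 + 11 + 4 + 4 + 3 + 2 + 11 + 11 + 9 + 9 = 65 GB.
⌈65 / 16⌉ = 5.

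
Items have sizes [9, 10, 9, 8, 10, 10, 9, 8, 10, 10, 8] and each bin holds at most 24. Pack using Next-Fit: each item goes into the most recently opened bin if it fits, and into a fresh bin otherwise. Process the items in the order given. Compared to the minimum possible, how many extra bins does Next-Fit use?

1

Next-Fit: [9,10] [9,8] [10,10] [9,8] [10,10] [8] → 6 bins.
Total size 101; any packing needs at least ⌈101/24⌉ = 5 bins.
An optimal packing achieves that bound: [10,10] [10,10] [10,9] [9,9] [8,8,8] → 5 bins.
Excess: 6 − 5 = 1.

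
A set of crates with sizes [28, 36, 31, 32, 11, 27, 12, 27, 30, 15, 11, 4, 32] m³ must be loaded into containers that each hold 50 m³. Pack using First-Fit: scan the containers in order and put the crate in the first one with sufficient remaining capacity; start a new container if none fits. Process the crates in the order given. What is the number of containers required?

28 m³ → container 1 (remaining 22 m³)
36 m³ → container 2 (remaining 14 m³)
31 m³ → container 3 (remaining 19 m³)
32 m³ → container 4 (remaining 18 m³)
11 m³ → container 1 (remaining 11 m³)
27 m³ → container 5 (remaining 23 m³)
12 m³ → container 2 (remaining 2 m³)
27 m³ → container 6 (remaining 23 m³)
30 m³ → container 7 (remaining 20 m³)
15 m³ → container 3 (remaining 4 m³)
11 m³ → container 1 (remaining 0 m³)
4 m³ → container 3 (remaining 0 m³)
32 m³ → container 8 (remaining 18 m³)

8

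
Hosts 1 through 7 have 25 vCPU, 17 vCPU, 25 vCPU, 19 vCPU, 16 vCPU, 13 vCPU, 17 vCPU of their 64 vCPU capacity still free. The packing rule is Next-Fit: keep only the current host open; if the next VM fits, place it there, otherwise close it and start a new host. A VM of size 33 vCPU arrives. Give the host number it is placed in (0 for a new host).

Next-Fit only looks at host 7, which has 17 vCPU free.
33 vCPU does not fit, so a new host is opened.

0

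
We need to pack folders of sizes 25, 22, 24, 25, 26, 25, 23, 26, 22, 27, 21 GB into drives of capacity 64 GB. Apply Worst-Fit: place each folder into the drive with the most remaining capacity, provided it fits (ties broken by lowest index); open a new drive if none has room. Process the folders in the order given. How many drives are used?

Put 25 GB in drive 1; 39 GB remain.
Put 22 GB in drive 1; 17 GB remain.
Put 24 GB in drive 2; 40 GB remain.
Put 25 GB in drive 2; 15 GB remain.
Put 26 GB in drive 3; 38 GB remain.
Put 25 GB in drive 3; 13 GB remain.
Put 23 GB in drive 4; 41 GB remain.
Put 26 GB in drive 4; 15 GB remain.
Put 22 GB in drive 5; 42 GB remain.
Put 27 GB in drive 5; 15 GB remain.
Put 21 GB in drive 6; 43 GB remain.

6 drives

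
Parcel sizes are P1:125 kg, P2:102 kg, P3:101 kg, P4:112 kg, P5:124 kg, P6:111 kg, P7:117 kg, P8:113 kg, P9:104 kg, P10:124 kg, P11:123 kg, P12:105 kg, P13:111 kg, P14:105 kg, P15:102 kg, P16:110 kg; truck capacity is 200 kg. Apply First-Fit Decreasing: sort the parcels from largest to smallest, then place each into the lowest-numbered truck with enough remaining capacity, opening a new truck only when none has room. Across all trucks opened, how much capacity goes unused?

Sorted descending: 125, 124, 124, 123, 117, 113, 112, 111, 111, 110, 105, 105, 104, 102, 102, 101.
125 kg → truck 1 (remaining 75 kg)
124 kg → truck 2 (remaining 76 kg)
124 kg → truck 3 (remaining 76 kg)
123 kg → truck 4 (remaining 77 kg)
117 kg → truck 5 (remaining 83 kg)
113 kg → truck 6 (remaining 87 kg)
112 kg → truck 7 (remaining 88 kg)
111 kg → truck 8 (remaining 89 kg)
111 kg → truck 9 (remaining 89 kg)
110 kg → truck 10 (remaining 90 kg)
105 kg → truck 11 (remaining 95 kg)
105 kg → truck 12 (remaining 95 kg)
104 kg → truck 13 (remaining 96 kg)
102 kg → truck 14 (remaining 98 kg)
102 kg → truck 15 (remaining 98 kg)
101 kg → truck 16 (remaining 99 kg)
16 trucks × 200 kg = 3200 kg; used 1789 kg; unused 1411 kg.

1411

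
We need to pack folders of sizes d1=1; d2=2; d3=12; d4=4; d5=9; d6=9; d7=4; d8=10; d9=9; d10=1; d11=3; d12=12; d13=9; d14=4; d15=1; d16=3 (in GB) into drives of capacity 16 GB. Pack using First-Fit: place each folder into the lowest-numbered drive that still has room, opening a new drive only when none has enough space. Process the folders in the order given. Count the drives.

drive 1: place d1 (1 GB), 15 GB left
drive 1: place d2 (2 GB), 13 GB left
drive 1: place d3 (12 GB), 1 GB left
drive 2: place d4 (4 GB), 12 GB left
drive 2: place d5 (9 GB), 3 GB left
drive 3: place d6 (9 GB), 7 GB left
drive 3: place d7 (4 GB), 3 GB left
drive 4: place d8 (10 GB), 6 GB left
drive 5: place d9 (9 GB), 7 GB left
drive 1: place d10 (1 GB), 0 GB left
drive 2: place d11 (3 GB), 0 GB left
drive 6: place d12 (12 GB), 4 GB left
drive 7: place d13 (9 GB), 7 GB left
drive 4: place d14 (4 GB), 2 GB left
drive 3: place d15 (1 GB), 2 GB left
drive 5: place d16 (3 GB), 4 GB left
Final drives: [1,2,12,1] [4,9,3] [9,4,1] [10,4] [9,3] [12] [9].

7 drives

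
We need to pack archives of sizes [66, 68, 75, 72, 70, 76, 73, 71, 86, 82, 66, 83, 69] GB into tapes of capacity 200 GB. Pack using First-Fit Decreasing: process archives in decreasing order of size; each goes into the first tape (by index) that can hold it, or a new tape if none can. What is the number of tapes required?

6 tapes

Sorted descending: 86, 83, 82, 76, 75, 73, 72, 71, 70, 69, 68, 66, 66.
86 GB → tape 1 (remaining 114 GB)
83 GB → tape 1 (remaining 31 GB)
82 GB → tape 2 (remaining 118 GB)
76 GB → tape 2 (remaining 42 GB)
75 GB → tape 3 (remaining 125 GB)
73 GB → tape 3 (remaining 52 GB)
72 GB → tape 4 (remaining 128 GB)
71 GB → tape 4 (remaining 57 GB)
70 GB → tape 5 (remaining 130 GB)
69 GB → tape 5 (remaining 61 GB)
68 GB → tape 6 (remaining 132 GB)
66 GB → tape 6 (remaining 66 GB)
66 GB → tape 6 (remaining 0 GB)
Final tapes: [86,83] [82,76] [75,73] [72,71] [70,69] [68,66,66].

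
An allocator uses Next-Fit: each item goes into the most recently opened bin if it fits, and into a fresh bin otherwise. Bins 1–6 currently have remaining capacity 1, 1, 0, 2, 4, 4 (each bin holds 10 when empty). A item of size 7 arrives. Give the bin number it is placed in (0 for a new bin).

0

Next-Fit only looks at bin 6, which has 4 free.
7 does not fit, so a new bin is opened.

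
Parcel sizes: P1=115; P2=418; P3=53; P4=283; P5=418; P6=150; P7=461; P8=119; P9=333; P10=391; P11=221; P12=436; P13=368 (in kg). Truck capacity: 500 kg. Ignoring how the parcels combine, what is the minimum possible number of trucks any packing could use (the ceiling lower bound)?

8

Total size = 115 + 418 + 53 + 283 + 418 + 150 + 461 + 119 + 333 + 391 + 221 + 436 + 368 = 3766 kg.
⌈3766 / 500⌉ = 8.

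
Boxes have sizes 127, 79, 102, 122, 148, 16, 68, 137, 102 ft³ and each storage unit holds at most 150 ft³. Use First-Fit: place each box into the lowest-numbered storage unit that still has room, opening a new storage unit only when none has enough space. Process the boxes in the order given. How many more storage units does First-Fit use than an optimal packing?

First-Fit: [127,16] [79,68] [102] [122] [148] [137] [102] → 7 storage units.
Total size 901 ft³; any packing needs at least ⌈901/150⌉ = 7 storage units.
So 7 is already optimal.

0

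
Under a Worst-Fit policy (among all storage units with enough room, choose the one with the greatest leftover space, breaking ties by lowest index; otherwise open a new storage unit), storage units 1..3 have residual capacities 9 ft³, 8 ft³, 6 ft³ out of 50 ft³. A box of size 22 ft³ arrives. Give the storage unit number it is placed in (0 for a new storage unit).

No storage unit has ≥ 22 ft³ free, so a new storage unit is opened.

0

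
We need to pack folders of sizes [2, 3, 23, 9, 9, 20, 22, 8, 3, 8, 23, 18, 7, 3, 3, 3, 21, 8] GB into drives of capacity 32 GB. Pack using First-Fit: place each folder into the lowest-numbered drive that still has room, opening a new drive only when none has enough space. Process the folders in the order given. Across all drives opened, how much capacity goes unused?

Put 2 GB in drive 1; 30 GB remain.
Put 3 GB in drive 1; 27 GB remain.
Put 23 GB in drive 1; 4 GB remain.
Put 9 GB in drive 2; 23 GB remain.
Put 9 GB in drive 2; 14 GB remain.
Put 20 GB in drive 3; 12 GB remain.
Put 22 GB in drive 4; 10 GB remain.
Put 8 GB in drive 2; 6 GB remain.
Put 3 GB in drive 1; 1 GB remain.
Put 8 GB in drive 3; 4 GB remain.
Put 23 GB in drive 5; 9 GB remain.
Put 18 GB in drive 6; 14 GB remain.
Put 7 GB in drive 4; 3 GB remain.
Put 3 GB in drive 2; 3 GB remain.
Put 3 GB in drive 2; 0 GB remain.
Put 3 GB in drive 3; 1 GB remain.
Put 21 GB in drive 7; 11 GB remain.
Put 8 GB in drive 5; 1 GB remain.
7 drives × 32 GB = 224 GB; used 193 GB; unused 31 GB.

31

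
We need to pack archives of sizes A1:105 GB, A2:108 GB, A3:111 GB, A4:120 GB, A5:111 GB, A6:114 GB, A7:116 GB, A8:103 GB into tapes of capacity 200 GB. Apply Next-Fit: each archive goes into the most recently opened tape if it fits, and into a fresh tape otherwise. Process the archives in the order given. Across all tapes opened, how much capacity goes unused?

tape 1: place A1 (105 GB), 95 GB left
tape 2: place A2 (108 GB), 92 GB left
tape 3: place A3 (111 GB), 89 GB left
tape 4: place A4 (120 GB), 80 GB left
tape 5: place A5 (111 GB), 89 GB left
tape 6: place A6 (114 GB), 86 GB left
tape 7: place A7 (116 GB), 84 GB left
tape 8: place A8 (103 GB), 97 GB left
8 tapes × 200 GB = 1600 GB; used 888 GB; unused 712 GB.

712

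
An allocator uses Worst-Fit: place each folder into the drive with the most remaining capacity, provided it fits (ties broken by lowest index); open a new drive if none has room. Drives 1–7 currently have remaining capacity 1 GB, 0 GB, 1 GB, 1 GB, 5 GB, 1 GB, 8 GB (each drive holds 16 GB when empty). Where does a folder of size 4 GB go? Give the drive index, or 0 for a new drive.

7

Drives with room: drive 5 (5 GB), drive 7 (8 GB).
Most room is drive 7 with 8 GB free.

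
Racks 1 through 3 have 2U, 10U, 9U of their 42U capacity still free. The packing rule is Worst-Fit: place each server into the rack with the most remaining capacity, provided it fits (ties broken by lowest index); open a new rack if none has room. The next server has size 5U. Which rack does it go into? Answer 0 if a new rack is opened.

2

Racks with room: rack 2 (10U), rack 3 (9U).
Most room is rack 2 with 10U free.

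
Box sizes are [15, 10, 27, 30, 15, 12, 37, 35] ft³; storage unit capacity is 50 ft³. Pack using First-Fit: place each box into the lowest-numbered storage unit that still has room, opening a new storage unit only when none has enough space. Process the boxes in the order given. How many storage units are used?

storage unit 1: place 15 ft³, 35 ft³ left
storage unit 1: place 10 ft³, 25 ft³ left
storage unit 2: place 27 ft³, 23 ft³ left
storage unit 3: place 30 ft³, 20 ft³ left
storage unit 1: place 15 ft³, 10 ft³ left
storage unit 2: place 12 ft³, 11 ft³ left
storage unit 4: place 37 ft³, 13 ft³ left
storage unit 5: place 35 ft³, 15 ft³ left
Final storage units: [15,10,15] [27,12] [30] [37] [35].

5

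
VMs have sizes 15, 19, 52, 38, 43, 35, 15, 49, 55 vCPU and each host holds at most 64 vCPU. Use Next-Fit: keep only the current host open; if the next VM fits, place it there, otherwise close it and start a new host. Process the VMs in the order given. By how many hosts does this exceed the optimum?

1

Next-Fit: [15,19] [52] [38] [43] [35,15] [49] [55] → 7 hosts.
Total size 321 vCPU; any packing needs at least ⌈321/64⌉ = 6 hosts.
An optimal packing achieves that bound: [55] [52] [49,15] [43,19] [38,15] [35] → 6 hosts.
Excess: 7 − 6 = 1.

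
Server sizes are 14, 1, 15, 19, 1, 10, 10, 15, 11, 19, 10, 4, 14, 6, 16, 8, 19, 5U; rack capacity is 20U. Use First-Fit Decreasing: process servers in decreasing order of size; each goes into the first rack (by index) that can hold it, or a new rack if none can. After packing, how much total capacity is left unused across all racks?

Sorted descending: 19, 19, 19, 16, 15, 15, 14, 14, 11, 10, 10, 10, 8, 6, 5, 4, 1, 1.
rack 1: place 19U, 1U left
rack 2: place 19U, 1U left
rack 3: place 19U, 1U left
rack 4: place 16U, 4U left
rack 5: place 15U, 5U left
rack 6: place 15U, 5U left
rack 7: place 14U, 6U left
rack 8: place 14U, 6U left
rack 9: place 11U, 9U left
rack 10: place 10U, 10U left
rack 10: place 10U, 0U left
rack 11: place 10U, 10U left
rack 9: place 8U, 1U left
rack 7: place 6U, 0U left
rack 5: place 5U, 0U left
rack 4: place 4U, 0U left
rack 1: place 1U, 0U left
rack 2: place 1U, 0U left
11 racks × 20U = 220U; used 197U; unused 23U.

23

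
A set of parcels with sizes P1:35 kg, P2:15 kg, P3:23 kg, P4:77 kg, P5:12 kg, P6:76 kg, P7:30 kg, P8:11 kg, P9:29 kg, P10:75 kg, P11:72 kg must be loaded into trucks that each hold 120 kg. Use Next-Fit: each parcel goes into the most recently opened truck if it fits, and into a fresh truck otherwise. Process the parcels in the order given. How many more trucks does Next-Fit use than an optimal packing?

1

Next-Fit: [35,15,23] [77,12] [76,30,11] [29,75] [72] → 5 trucks.
Total size 455 kg; any packing needs at least ⌈455/120⌉ = 4 trucks.
An optimal packing achieves that bound: [77,35] [76,30,12] [75,29,15] [72,23,11] → 4 trucks.
Excess: 5 − 4 = 1.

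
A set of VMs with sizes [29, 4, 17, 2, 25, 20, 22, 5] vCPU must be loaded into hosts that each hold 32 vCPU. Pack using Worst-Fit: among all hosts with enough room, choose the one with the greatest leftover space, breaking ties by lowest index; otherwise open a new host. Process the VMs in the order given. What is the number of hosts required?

host 1: place 29 vCPU, 3 vCPU left
host 2: place 4 vCPU, 28 vCPU left
host 2: place 17 vCPU, 11 vCPU left
host 2: place 2 vCPU, 9 vCPU left
host 3: place 25 vCPU, 7 vCPU left
host 4: place 20 vCPU, 12 vCPU left
host 5: place 22 vCPU, 10 vCPU left
host 4: place 5 vCPU, 7 vCPU left

5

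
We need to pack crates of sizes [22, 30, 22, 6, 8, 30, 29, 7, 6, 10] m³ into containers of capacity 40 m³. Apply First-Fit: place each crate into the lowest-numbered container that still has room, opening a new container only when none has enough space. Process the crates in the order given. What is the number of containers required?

5

Put 22 m³ in container 1; 18 m³ remain.
Put 30 m³ in container 2; 10 m³ remain.
Put 22 m³ in container 3; 18 m³ remain.
Put 6 m³ in container 1; 12 m³ remain.
Put 8 m³ in container 1; 4 m³ remain.
Put 30 m³ in container 4; 10 m³ remain.
Put 29 m³ in container 5; 11 m³ remain.
Put 7 m³ in container 2; 3 m³ remain.
Put 6 m³ in container 3; 12 m³ remain.
Put 10 m³ in container 3; 2 m³ remain.
Final containers: [22,6,8] [30,7] [22,6,10] [30] [29].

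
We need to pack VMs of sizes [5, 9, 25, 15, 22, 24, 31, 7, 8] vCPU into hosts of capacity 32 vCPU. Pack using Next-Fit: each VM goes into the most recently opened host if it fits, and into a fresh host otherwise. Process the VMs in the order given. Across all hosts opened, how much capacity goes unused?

78

host 1: place 5 vCPU, 27 vCPU left
host 1: place 9 vCPU, 18 vCPU left
host 2: place 25 vCPU, 7 vCPU left
host 3: place 15 vCPU, 17 vCPU left
host 4: place 22 vCPU, 10 vCPU left
host 5: place 24 vCPU, 8 vCPU left
host 6: place 31 vCPU, 1 vCPU left
host 7: place 7 vCPU, 25 vCPU left
host 7: place 8 vCPU, 17 vCPU left
7 hosts × 32 vCPU = 224 vCPU; used 146 vCPU; unused 78 vCPU.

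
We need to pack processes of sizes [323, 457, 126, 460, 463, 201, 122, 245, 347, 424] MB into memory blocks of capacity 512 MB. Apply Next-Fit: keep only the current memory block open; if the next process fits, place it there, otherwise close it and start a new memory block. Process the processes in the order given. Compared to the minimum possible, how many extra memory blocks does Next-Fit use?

2

Next-Fit: [323] [457] [126] [460] [463] [201,122] [245] [347] [424] → 9 memory blocks.
Total size 3168 MB; any packing needs at least ⌈3168/512⌉ = 7 memory blocks.
An optimal packing achieves that bound: [463] [460] [457] [424] [347,126] [323,122] [245,201] → 7 memory blocks.
Excess: 9 − 7 = 2.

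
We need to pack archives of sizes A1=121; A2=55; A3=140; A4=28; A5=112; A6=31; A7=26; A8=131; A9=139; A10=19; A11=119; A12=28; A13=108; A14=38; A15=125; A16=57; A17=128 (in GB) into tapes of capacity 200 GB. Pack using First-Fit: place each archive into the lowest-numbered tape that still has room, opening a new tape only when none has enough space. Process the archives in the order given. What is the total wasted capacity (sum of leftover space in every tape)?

395

Put A1 (121 GB) in tape 1; 79 GB remain.
Put A2 (55 GB) in tape 1; 24 GB remain.
Put A3 (140 GB) in tape 2; 60 GB remain.
Put A4 (28 GB) in tape 2; 32 GB remain.
Put A5 (112 GB) in tape 3; 88 GB remain.
Put A6 (31 GB) in tape 2; 1 GB remain.
Put A7 (26 GB) in tape 3; 62 GB remain.
Put A8 (131 GB) in tape 4; 69 GB remain.
Put A9 (139 GB) in tape 5; 61 GB remain.
Put A10 (19 GB) in tape 1; 5 GB remain.
Put A11 (119 GB) in tape 6; 81 GB remain.
Put A12 (28 GB) in tape 3; 34 GB remain.
Put A13 (108 GB) in tape 7; 92 GB remain.
Put A14 (38 GB) in tape 4; 31 GB remain.
Put A15 (125 GB) in tape 8; 75 GB remain.
Put A16 (57 GB) in tape 5; 4 GB remain.
Put A17 (128 GB) in tape 9; 72 GB remain.
9 tapes × 200 GB = 1800 GB; used 1405 GB; unused 395 GB.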